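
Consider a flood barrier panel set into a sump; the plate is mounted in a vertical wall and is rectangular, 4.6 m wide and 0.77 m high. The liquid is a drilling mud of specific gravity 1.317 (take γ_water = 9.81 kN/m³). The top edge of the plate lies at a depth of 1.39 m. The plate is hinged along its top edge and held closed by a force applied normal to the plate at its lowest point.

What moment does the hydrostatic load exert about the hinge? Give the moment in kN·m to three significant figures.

γ = 1.317 × 9.81 = 12.91977 kN/m³.
The centroid lies 0.77/2 = 0.385 m below the top edge, so the centroid depth is h_c = 1.39 + 0.385 = 1.775 m.
A = 4.6 × 0.77 = 3.542 m².
Resultant F = γ·h_c·A = 12.91977 × 1.775 × 3.542 = 81.2272 kN.
I_c = b·h³/12 = 4.6 × 0.77³/12 = 0.175004 m⁴.
Centre of pressure: y_p = y_c + I_c/(y_c·A) = 1.775 + 0.175004/(1.775 × 3.542) = 1.775 + 0.0278356 = 1.80284 m along the plane.
The resultant acts 0.385 + 0.0278356 = 0.412836 m (along the plate) below the hinge at the top edge, so the moment about the hinge is M = F × 0.412836 = 81.2272 × 0.412836 = 33.5335 kN·m.

M ≈ 33.5 kN·m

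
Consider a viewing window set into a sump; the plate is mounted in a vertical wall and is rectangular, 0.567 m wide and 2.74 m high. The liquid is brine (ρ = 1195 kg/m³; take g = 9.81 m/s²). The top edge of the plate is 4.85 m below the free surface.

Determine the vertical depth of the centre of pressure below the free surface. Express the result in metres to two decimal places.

h_p = 6.32 m

γ = ρg = 1195 × 9.81 / 1000 = 11.72295 kN/m³.
The centroid lies 2.74/2 = 1.37 m below the top edge, so the centroid depth is h_c = 4.85 + 1.37 = 6.22 m.
A = 0.567 × 2.74 = 1.55358 m².
Resultant F = γ·h_c·A = 11.72295 × 6.22 × 1.55358 = 113.282 kN.
I_c = b·h³/12 = 0.567 × 2.74³/12 = 0.971971 m⁴.
Centre of pressure: y_p = y_c + I_c/(y_c·A) = 6.22 + 0.971971/(6.22 × 1.55358) = 6.22 + 0.100584 = 6.32058 m along the plane.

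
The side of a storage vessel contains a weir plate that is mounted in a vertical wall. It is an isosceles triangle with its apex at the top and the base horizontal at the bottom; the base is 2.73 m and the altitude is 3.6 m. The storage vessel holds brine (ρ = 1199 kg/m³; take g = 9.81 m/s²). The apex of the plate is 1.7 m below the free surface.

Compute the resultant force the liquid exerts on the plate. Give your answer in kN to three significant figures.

F ≈ 237 kN

γ = ρg = 1199 × 9.81 / 1000 = 11.76219 kN/m³.
With the apex up, the centroid sits 2h/3 = 2 × 3.6/3 = 2.4 m below the apex, so the centroid depth is h_c = 1.7 + 2.4 = 4.1 m.
A = ½ × 2.73 × 3.6 = 4.914 m².
Resultant F = γ·h_c·A = 11.76219 × 4.1 × 4.914 = 236.978 kN.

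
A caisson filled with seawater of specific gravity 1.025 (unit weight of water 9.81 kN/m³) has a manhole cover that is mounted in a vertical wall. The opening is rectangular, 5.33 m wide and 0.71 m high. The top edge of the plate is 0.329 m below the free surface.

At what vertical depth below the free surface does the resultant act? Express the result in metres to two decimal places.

h_p = 0.75 m

γ = 1.025 × 9.81 = 10.05525 kN/m³.
The centroid lies 0.71/2 = 0.355 m below the top edge, so the centroid depth is h_c = 0.329 + 0.355 = 0.684 m.
A = 5.33 × 0.71 = 3.7843 m².
Resultant F = γ·h_c·A = 10.05525 × 0.684 × 3.7843 = 26.0276 kN.
I_c = b·h³/12 = 5.33 × 0.71³/12 = 0.158972 m⁴.
Centre of pressure: y_p = y_c + I_c/(y_c·A) = 0.684 + 0.158972/(0.684 × 3.7843) = 0.684 + 0.0614156 = 0.745416 m along the plane.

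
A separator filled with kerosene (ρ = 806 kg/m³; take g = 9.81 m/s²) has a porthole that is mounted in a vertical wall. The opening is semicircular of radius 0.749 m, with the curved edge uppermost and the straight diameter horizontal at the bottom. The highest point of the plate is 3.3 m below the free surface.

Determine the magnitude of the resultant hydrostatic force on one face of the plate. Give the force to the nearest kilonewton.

γ = ρg = 806 × 9.81 / 1000 = 7.90686 kN/m³.
The centroid lies 4r/(3π) = 0.317885 m above the diameter, so r − 4r/(3π) = 0.749 − 0.317885 = 0.431115 m below the topmost point, so the centroid depth is h_c = 3.3 + 0.431115 = 3.73111 m.
A = πr²/2 = π × 0.749²/2 = 0.881218 m².
Resultant F = γ·h_c·A = 7.90686 × 3.73111 × 0.881218 = 25.9971 kN.

F ≈ 26 kN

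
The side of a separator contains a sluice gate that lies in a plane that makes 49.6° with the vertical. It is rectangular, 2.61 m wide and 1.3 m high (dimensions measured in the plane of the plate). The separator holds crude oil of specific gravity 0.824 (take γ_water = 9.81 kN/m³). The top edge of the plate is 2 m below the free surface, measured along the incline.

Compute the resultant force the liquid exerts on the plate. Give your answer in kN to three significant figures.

F ≈ 47.1 kN

γ = 0.824 × 9.81 = 8.08344 kN/m³.
The plate makes 49.6° with the vertical, i.e. θ = 90° − 49.6° = 40.4° to the horizontal. Measuring y along the incline from the free-surface line, vertical depth h = y·sinθ with sinθ = 0.648120.
The centroid lies 1.3/2 = 0.65 m below the top edge, so y_c = 2 + 0.65 = 2.65 m and h_c = 2.65 × 0.648120 = 1.71752 m.
A = 2.61 × 1.3 = 3.393 m².
Resultant F = γ·h_c·A = 8.08344 × 1.71752 × 3.393 = 47.1066 kN.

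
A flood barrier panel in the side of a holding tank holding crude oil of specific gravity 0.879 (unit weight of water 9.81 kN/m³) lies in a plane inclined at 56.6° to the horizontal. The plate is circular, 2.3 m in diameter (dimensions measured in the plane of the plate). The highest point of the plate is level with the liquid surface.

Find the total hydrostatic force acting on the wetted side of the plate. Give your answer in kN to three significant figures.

γ = 0.879 × 9.81 = 8.62299 kN/m³.
Let θ = 56.6° be the plate's angle to the horizontal; measure y along the incline from where the plane meets the free surface. Vertical depth h = y·sinθ with sinθ = 0.834848.
The centroid is at the centre, 1.15 m below the top of the plate, so y_c = 1.15 m and h_c = 1.15 × 0.834848 = 0.960075 m.
A = π(1.15)² = 4.15476 m².
Resultant F = γ·h_c·A = 8.62299 × 0.960075 × 4.15476 = 34.3961 kN.

F ≈ 34.4 kN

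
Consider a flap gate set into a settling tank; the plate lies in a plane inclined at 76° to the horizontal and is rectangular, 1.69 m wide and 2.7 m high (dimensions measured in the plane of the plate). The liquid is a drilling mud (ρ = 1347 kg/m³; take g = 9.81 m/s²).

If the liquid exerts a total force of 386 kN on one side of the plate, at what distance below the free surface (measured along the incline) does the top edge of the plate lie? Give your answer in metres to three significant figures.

γ = ρg = 1347 × 9.81 / 1000 = 13.21407 kN/m³.
A = 1.69 × 2.7 = 4.563 m².
From F = γ·h_c·A, the centroid depth is h_c = 386/(13.21407 × 4.563) = 6.40177 m.
Let θ = 76° be the plate's angle to the horizontal; measure y along the incline from where the plane meets the free surface. Vertical depth h = y·sinθ with sinθ = 0.970296.
Along the incline, y_c = h_c/sinθ = 6.40177/0.970296 = 6.59775 m.
The centroid lies 2.7/2 = 1.35 m below the top edge, so the top edge sits at y_top = 6.59775 − 1.35 = 5.24775 m along the incline.

y_top ≈ 5.25 m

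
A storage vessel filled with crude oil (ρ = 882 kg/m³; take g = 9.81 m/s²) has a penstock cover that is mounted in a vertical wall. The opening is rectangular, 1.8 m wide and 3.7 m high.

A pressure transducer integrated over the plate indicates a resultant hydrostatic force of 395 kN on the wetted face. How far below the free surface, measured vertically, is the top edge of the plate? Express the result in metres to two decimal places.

γ = ρg = 882 × 9.81 / 1000 = 8.65242 kN/m³.
A = 1.8 × 3.7 = 6.66 m².
From F = γ·h_c·A, the centroid depth is h_c = 395/(8.65242 × 6.66) = 6.85465 m.
The centroid lies 3.7/2 = 1.85 m below the top edge, so the top edge sits at h_top = 6.85465 − 1.85 = 5.00465 m below the surface.

d_top ≈ 5.00 m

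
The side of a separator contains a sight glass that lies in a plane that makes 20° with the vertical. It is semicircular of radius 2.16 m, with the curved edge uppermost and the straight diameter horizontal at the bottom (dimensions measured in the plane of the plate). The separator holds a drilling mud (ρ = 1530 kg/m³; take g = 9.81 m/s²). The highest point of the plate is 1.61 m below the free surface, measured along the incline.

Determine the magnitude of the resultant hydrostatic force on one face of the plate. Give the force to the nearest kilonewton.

γ = ρg = 1530 × 9.81 / 1000 = 15.0093 kN/m³.
The plate makes 20° with the vertical, i.e. θ = 90° − 20° = 70° to the horizontal. Measuring y along the incline from the free-surface line, vertical depth h = y·sinθ with sinθ = 0.939693.
The centroid lies 4r/(3π) = 0.916732 m above the diameter, so r − 4r/(3π) = 2.16 − 0.916732 = 1.24327 m below the topmost point, so y_c = 1.61 + 1.24327 = 2.85327 m and h_c = 2.85327 × 0.939693 = 2.6812 m.
A = πr²/2 = π × 2.16²/2 = 7.32871 m².
Resultant F = γ·h_c·A = 15.0093 × 2.6812 × 7.32871 = 294.929 kN.

F ≈ 295 kN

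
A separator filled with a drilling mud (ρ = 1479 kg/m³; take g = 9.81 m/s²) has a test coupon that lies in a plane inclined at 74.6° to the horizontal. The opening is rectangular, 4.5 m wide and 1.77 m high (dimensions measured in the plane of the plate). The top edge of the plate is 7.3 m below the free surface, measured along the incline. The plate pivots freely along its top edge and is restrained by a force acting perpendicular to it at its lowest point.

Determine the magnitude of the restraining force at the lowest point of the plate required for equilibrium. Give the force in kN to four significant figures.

P ≈ 472.4 kN

γ = ρg = 1479 × 9.81 / 1000 = 14.50899 kN/m³.
Let θ = 74.6° be the plate's angle to the horizontal; measure y along the incline from where the plane meets the free surface. Vertical depth h = y·sinθ with sinθ = 0.964095.
The centroid lies 1.77/2 = 0.885 m below the top edge, so y_c = 7.3 + 0.885 = 8.185 m and h_c = 8.185 × 0.964095 = 7.89112 m.
A = 4.5 × 1.77 = 7.965 m².
Resultant F = γ·h_c·A = 14.50899 × 7.89112 × 7.965 = 911.93 kN.
I_c = b·h³/12 = 4.5 × 1.77³/12 = 2.07946 m⁴.
Centre of pressure: y_p = y_c + I_c/(y_c·A) = 8.185 + 2.07946/(8.185 × 7.965) = 8.185 + 0.0318967 = 8.2169 m along the plane.
The resultant acts 0.885 + 0.0318967 = 0.916897 m (along the plate) below the hinge at the top edge, so the moment about the hinge is M = F × 0.916897 = 911.93 × 0.916897 = 836.146 kN·m.
A normal force at the bottom, 1.77 m from the hinge, must supply this moment: P = 836.146/1.77 = 472.399 kN.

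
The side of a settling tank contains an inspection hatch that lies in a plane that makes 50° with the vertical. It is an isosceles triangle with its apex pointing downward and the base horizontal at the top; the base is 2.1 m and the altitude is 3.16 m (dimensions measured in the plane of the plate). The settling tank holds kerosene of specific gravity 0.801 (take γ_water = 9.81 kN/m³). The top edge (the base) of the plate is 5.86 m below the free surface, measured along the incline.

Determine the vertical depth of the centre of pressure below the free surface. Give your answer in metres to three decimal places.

h_p = 4.495 m

γ = 0.801 × 9.81 = 7.85781 kN/m³.
The plate makes 50° with the vertical, i.e. θ = 90° − 50° = 40° to the horizontal. Measuring y along the incline from the free-surface line, vertical depth h = y·sinθ with sinθ = 0.642788.
With the apex down, the centroid sits h/3 = 3.16/3 = 1.05333 m below the base (the top edge), so y_c = 5.86 + 1.05333 = 6.91333 m and h_c = 6.91333 × 0.642788 = 4.44381 m.
A = ½ × 2.1 × 3.16 = 3.318 m².
Resultant F = γ·h_c·A = 7.85781 × 4.44381 × 3.318 = 115.86 kN.
I_c = b·h³/36 = 2.1 × 3.16³/36 = 1.84068 m⁴.
Centre of pressure: y_p = y_c + I_c/(y_c·A) = 6.91333 + 1.84068/(6.91333 × 3.318) = 6.91333 + 0.0802444 = 6.99357 m along the plane.
Vertically, h_p = y_p·sinθ = 6.99357 × 0.642788 = 4.49538 m.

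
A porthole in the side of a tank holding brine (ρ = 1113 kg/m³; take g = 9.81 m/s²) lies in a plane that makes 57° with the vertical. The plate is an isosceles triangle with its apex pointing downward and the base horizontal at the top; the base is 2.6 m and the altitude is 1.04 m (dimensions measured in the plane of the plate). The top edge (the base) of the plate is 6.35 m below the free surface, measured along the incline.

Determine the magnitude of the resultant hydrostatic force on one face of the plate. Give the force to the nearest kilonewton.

γ = ρg = 1113 × 9.81 / 1000 = 10.91853 kN/m³.
The plate makes 57° with the vertical, i.e. θ = 90° − 57° = 33° to the horizontal. Measuring y along the incline from the free-surface line, vertical depth h = y·sinθ with sinθ = 0.544639.
With the apex down, the centroid sits h/3 = 1.04/3 = 0.346667 m below the base (the top edge), so y_c = 6.35 + 0.346667 = 6.69667 m and h_c = 6.69667 × 0.544639 = 3.64727 m.
A = ½ × 2.6 × 1.04 = 1.352 m².
Resultant F = γ·h_c·A = 10.91853 × 3.64727 × 1.352 = 53.8405 kN.

F ≈ 54 kN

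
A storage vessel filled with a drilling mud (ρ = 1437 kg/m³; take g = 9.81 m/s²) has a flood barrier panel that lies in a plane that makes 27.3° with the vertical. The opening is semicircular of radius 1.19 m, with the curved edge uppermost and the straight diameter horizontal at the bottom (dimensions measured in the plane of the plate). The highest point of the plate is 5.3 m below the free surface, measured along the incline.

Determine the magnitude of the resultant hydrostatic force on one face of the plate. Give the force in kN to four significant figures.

F ≈ 166.8 kN

γ = ρg = 1437 × 9.81 / 1000 = 14.09697 kN/m³.
The plate makes 27.3° with the vertical, i.e. θ = 90° − 27.3° = 62.7° to the horizontal. Measuring y along the incline from the free-surface line, vertical depth h = y·sinθ with sinθ = 0.888617.
The centroid lies 4r/(3π) = 0.505052 m above the diameter, so r − 4r/(3π) = 1.19 − 0.505052 = 0.684948 m below the topmost point, so y_c = 5.3 + 0.684948 = 5.98495 m and h_c = 5.98495 × 0.888617 = 5.31833 m.
A = πr²/2 = π × 1.19²/2 = 2.2244 m².
Resultant F = γ·h_c·A = 14.09697 × 5.31833 × 2.2244 = 166.768 kN.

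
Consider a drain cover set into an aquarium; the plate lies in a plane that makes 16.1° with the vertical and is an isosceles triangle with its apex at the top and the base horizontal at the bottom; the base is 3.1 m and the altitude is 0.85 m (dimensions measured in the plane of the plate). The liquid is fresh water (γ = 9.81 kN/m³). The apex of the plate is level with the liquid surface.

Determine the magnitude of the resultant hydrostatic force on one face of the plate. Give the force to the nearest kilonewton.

F ≈ 7 kN

γ = 9.81 kN/m³.
The plate makes 16.1° with the vertical, i.e. θ = 90° − 16.1° = 73.9° to the horizontal. Measuring y along the incline from the free-surface line, vertical depth h = y·sinθ with sinθ = 0.960779.
With the apex up, the centroid sits 2h/3 = 2 × 0.85/3 = 0.566667 m below the apex, so y_c = 0.566667 m and h_c = 0.566667 × 0.960779 = 0.544442 m.
A = ½ × 3.1 × 0.85 = 1.3175 m².
Resultant F = γ·h_c·A = 9.81 × 0.544442 × 1.3175 = 7.03674 kN.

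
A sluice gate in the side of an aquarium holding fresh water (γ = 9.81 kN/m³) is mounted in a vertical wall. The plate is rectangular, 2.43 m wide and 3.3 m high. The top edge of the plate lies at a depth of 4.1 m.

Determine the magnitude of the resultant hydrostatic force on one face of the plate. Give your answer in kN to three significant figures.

γ = 9.81 kN/m³.
The centroid lies 3.3/2 = 1.65 m below the top edge, so the centroid depth is h_c = 4.1 + 1.65 = 5.75 m.
A = 2.43 × 3.3 = 8.019 m².
Resultant F = γ·h_c·A = 9.81 × 5.75 × 8.019 = 452.332 kN.

F ≈ 452 kN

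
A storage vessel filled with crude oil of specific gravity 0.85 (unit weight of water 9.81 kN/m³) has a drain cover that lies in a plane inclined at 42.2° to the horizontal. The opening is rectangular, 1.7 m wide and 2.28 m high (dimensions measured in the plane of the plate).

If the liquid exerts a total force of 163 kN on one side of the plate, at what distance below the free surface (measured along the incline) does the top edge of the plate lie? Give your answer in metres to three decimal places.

γ = 0.85 × 9.81 = 8.3385 kN/m³.
A = 1.7 × 2.28 = 3.876 m².
From F = γ·h_c·A, the centroid depth is h_c = 163/(8.3385 × 3.876) = 5.04331 m.
Let θ = 42.2° be the plate's angle to the horizontal; measure y along the incline from where the plane meets the free surface. Vertical depth h = y·sinθ with sinθ = 0.671721.
Along the incline, y_c = h_c/sinθ = 5.04331/0.671721 = 7.50804 m.
The centroid lies 2.28/2 = 1.14 m below the top edge, so the top edge sits at y_top = 7.50804 − 1.14 = 6.36804 m along the incline.

y_top ≈ 6.368 m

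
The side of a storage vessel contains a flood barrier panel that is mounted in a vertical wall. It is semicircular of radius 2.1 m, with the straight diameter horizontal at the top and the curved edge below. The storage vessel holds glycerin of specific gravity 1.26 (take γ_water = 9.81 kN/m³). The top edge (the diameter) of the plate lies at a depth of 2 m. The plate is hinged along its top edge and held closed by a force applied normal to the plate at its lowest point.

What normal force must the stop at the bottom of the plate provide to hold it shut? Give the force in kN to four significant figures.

P ≈ 117.6 kN

γ = 1.26 × 9.81 = 12.3606 kN/m³.
The centroid of a semicircle lies 4r/(3π) = 0.891268 m from the diameter, here below the top edge, so the centroid depth is h_c = 2 + 0.891268 = 2.89127 m.
A = πr²/2 = π × 2.1²/2 = 6.92721 m².
Resultant F = γ·h_c·A = 12.3606 × 2.89127 × 6.92721 = 247.563 kN.
I_c = (π/8 − 8/(9π))·r⁴ = 0.109757 × 2.1⁴ = 2.13457 m⁴.
Centre of pressure: y_p = y_c + I_c/(y_c·A) = 2.89127 + 2.13457/(2.89127 × 6.92721) = 2.89127 + 0.106577 = 2.99785 m along the plane.
The resultant acts 0.891268 + 0.106577 = 0.997845 m (along the plate) below the hinge at the top edge, so the moment about the hinge is M = F × 0.997845 = 247.563 × 0.997845 = 247.03 kN·m.
A normal force at the bottom, 2.1 m from the hinge, must supply this moment: P = 247.03/2.1 = 117.633 kN.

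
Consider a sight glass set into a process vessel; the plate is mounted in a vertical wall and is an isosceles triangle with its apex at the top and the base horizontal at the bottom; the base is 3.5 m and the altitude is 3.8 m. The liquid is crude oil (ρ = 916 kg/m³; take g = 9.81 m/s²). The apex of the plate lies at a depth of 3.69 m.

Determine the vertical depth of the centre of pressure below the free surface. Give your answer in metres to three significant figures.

γ = ρg = 916 × 9.81 / 1000 = 8.98596 kN/m³.
With the apex up, the centroid sits 2h/3 = 2 × 3.8/3 = 2.53333 m below the apex, so the centroid depth is h_c = 3.69 + 2.53333 = 6.22333 m.
A = ½ × 3.5 × 3.8 = 6.65 m².
Resultant F = γ·h_c·A = 8.98596 × 6.22333 × 6.65 = 371.885 kN.
I_c = b·h³/36 = 3.5 × 3.8³/36 = 5.33478 m⁴.
Centre of pressure: y_p = y_c + I_c/(y_c·A) = 6.22333 + 5.33478/(6.22333 × 6.65) = 6.22333 + 0.128906 = 6.35224 m along the plane.

h_p = 6.35 m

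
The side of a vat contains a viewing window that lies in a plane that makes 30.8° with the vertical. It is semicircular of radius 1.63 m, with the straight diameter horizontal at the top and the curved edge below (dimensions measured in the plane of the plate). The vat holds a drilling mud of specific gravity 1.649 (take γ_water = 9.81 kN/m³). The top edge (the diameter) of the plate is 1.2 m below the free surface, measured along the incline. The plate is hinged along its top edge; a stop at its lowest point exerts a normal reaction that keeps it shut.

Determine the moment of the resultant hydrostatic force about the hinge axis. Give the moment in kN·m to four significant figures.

γ = 1.649 × 9.81 = 16.17669 kN/m³.
The plate makes 30.8° with the vertical, i.e. θ = 90° − 30.8° = 59.2° to the horizontal. Measuring y along the incline from the free-surface line, vertical depth h = y·sinθ with sinθ = 0.858960.
The centroid of a semicircle lies 4r/(3π) = 0.691793 m from the diameter, here below the top edge, so y_c = 1.2 + 0.691793 = 1.89179 m and h_c = 1.89179 × 0.858960 = 1.62497 m.
A = πr²/2 = π × 1.63²/2 = 4.17345 m².
Resultant F = γ·h_c·A = 16.17669 × 1.62497 × 4.17345 = 109.706 kN.
I_c = (π/8 − 8/(9π))·r⁴ = 0.109757 × 1.63⁴ = 0.774788 m⁴.
Centre of pressure: y_p = y_c + I_c/(y_c·A) = 1.89179 + 0.774788/(1.89179 × 4.17345) = 1.89179 + 0.0981329 = 1.98992 m along the plane.
The resultant acts 0.691793 + 0.0981329 = 0.789926 m (along the plate) below the hinge at the top edge, so the moment about the hinge is M = F × 0.789926 = 109.706 × 0.789926 = 86.6596 kN·m.

M ≈ 86.66 kN·m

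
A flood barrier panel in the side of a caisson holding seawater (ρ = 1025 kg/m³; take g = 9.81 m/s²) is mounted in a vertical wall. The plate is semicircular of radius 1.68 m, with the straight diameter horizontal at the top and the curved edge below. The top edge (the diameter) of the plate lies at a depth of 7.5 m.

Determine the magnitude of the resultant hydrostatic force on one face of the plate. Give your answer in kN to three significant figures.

F ≈ 366 kN

γ = ρg = 1025 × 9.81 / 1000 = 10.05525 kN/m³.
The centroid of a semicircle lies 4r/(3π) = 0.713014 m from the diameter, here below the top edge, so the centroid depth is h_c = 7.5 + 0.713014 = 8.21301 m.
A = πr²/2 = π × 1.68²/2 = 4.43342 m².
Resultant F = γ·h_c·A = 10.05525 × 8.21301 × 4.43342 = 366.129 kN.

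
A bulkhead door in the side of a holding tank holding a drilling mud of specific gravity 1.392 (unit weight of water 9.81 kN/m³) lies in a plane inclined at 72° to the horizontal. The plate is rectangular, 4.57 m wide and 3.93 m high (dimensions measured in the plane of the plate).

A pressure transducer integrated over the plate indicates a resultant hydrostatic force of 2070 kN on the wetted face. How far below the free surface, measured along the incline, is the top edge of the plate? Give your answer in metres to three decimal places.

γ = 1.392 × 9.81 = 13.65552 kN/m³.
A = 4.57 × 3.93 = 17.9601 m².
From F = γ·h_c·A, the centroid depth is h_c = 2070/(13.65552 × 17.9601) = 8.44021 m.
Let θ = 72° be the plate's angle to the horizontal; measure y along the incline from where the plane meets the free surface. Vertical depth h = y·sinθ with sinθ = 0.951057.
Along the incline, y_c = h_c/sinθ = 8.44021/0.951057 = 8.87456 m.
The centroid lies 3.93/2 = 1.965 m below the top edge, so the top edge sits at y_top = 8.87456 − 1.965 = 6.90956 m along the incline.

y_top ≈ 6.910 m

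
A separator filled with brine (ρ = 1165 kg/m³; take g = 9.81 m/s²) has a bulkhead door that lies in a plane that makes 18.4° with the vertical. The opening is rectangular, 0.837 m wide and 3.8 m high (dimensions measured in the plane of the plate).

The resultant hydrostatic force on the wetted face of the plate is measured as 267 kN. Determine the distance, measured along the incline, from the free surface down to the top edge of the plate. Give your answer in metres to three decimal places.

γ = ρg = 1165 × 9.81 / 1000 = 11.42865 kN/m³.
A = 0.837 × 3.8 = 3.1806 m².
From F = γ·h_c·A, the centroid depth is h_c = 267/(11.42865 × 3.1806) = 7.34526 m.
The plate makes 18.4° with the vertical, i.e. θ = 90° − 18.4° = 71.6° to the horizontal. Measuring y along the incline from the free-surface line, vertical depth h = y·sinθ with sinθ = 0.948876.
Along the incline, y_c = h_c/sinθ = 7.34526/0.948876 = 7.74101 m.
The centroid lies 3.8/2 = 1.9 m below the top edge, so the top edge sits at y_top = 7.74101 − 1.9 = 5.84101 m along the incline.

y_top ≈ 5.841 m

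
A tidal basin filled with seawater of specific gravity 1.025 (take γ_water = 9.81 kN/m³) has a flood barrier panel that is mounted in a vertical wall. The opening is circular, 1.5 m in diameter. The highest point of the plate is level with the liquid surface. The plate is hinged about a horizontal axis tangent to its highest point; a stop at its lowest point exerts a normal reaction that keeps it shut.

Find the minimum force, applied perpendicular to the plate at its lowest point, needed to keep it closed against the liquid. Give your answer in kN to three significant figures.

γ = 1.025 × 9.81 = 10.05525 kN/m³.
The centroid is at the centre, 0.75 m below the top of the plate, so the centroid depth is h_c = 0.75 m.
A = π(0.75)² = 1.76715 m².
Resultant F = γ·h_c·A = 10.05525 × 0.75 × 1.76715 = 13.3269 kN.
I_c = πr⁴/4 = π × 0.75⁴/4 = 0.248505 m⁴.
Centre of pressure: y_p = y_c + I_c/(y_c·A) = 0.75 + 0.248505/(0.75 × 1.76715) = 0.75 + 0.1875 = 0.9375 m along the plane.
The resultant acts 0.75 + 0.1875 = 0.9375 m (along the plate) below the hinge at the top edge, so the moment about the hinge is M = F × 0.9375 = 13.3269 × 0.9375 = 12.494 kN·m.
A normal force at the bottom, 1.5 m from the hinge, must supply this moment: P = 12.494/1.5 = 8.32933 kN.

P ≈ 8.33 kN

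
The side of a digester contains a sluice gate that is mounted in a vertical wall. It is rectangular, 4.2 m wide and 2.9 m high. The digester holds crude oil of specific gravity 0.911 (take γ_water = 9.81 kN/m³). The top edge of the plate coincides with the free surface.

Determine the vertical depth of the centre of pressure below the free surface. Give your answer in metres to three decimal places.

γ = 0.911 × 9.81 = 8.93691 kN/m³.
The centroid lies 2.9/2 = 1.45 m below the top edge, so the centroid depth is h_c = 1.45 m.
A = 4.2 × 2.9 = 12.18 m².
Resultant F = γ·h_c·A = 8.93691 × 1.45 × 12.18 = 157.835 kN.
I_c = b·h³/12 = 4.2 × 2.9³/12 = 8.53615 m⁴.
Centre of pressure: y_p = y_c + I_c/(y_c·A) = 1.45 + 8.53615/(1.45 × 12.18) = 1.45 + 0.483333 = 1.93333 m along the plane.

h_p = 1.933 m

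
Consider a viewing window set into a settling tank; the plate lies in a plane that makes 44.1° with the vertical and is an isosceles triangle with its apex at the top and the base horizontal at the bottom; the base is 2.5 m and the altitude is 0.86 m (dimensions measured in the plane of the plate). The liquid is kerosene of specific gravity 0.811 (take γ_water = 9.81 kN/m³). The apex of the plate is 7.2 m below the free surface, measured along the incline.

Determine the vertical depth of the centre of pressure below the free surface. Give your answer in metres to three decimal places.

h_p = 5.586 m

γ = 0.811 × 9.81 = 7.95591 kN/m³.
The plate makes 44.1° with the vertical, i.e. θ = 90° − 44.1° = 45.9° to the horizontal. Measuring y along the incline from the free-surface line, vertical depth h = y·sinθ with sinθ = 0.718126.
With the apex up, the centroid sits 2h/3 = 2 × 0.86/3 = 0.573333 m below the apex, so y_c = 7.2 + 0.573333 = 7.77333 m and h_c = 7.77333 × 0.718126 = 5.58223 m.
A = ½ × 2.5 × 0.86 = 1.075 m².
Resultant F = γ·h_c·A = 7.95591 × 5.58223 × 1.075 = 47.7426 kN.
I_c = b·h³/36 = 2.5 × 0.86³/36 = 0.0441706 m⁴.
Centre of pressure: y_p = y_c + I_c/(y_c·A) = 7.77333 + 0.0441706/(7.77333 × 1.075) = 7.77333 + 0.00528589 = 7.77862 m along the plane.
Vertically, h_p = y_p·sinθ = 7.77862 × 0.718126 = 5.58603 m.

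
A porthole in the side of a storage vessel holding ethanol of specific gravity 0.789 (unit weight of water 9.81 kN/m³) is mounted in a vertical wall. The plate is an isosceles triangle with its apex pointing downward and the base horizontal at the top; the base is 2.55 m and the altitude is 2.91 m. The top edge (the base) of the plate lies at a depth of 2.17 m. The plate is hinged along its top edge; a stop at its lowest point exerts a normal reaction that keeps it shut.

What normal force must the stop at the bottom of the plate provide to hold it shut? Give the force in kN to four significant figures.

γ = 0.789 × 9.81 = 7.74009 kN/m³.
With the apex down, the centroid sits h/3 = 2.91/3 = 0.97 m below the base (the top edge), so the centroid depth is h_c = 2.17 + 0.97 = 3.14 m.
A = ½ × 2.55 × 2.91 = 3.71025 m².
Resultant F = γ·h_c·A = 7.74009 × 3.14 × 3.71025 = 90.1735 kN.
I_c = b·h³/36 = 2.55 × 2.91³/36 = 1.74549 m⁴.
Centre of pressure: y_p = y_c + I_c/(y_c·A) = 3.14 + 1.74549/(3.14 × 3.71025) = 3.14 + 0.149825 = 3.28982 m along the plane.
The resultant acts 0.97 + 0.149825 = 1.11983 m (along the plate) below the hinge at the top edge, so the moment about the hinge is M = F × 1.11983 = 90.1735 × 1.11983 = 100.979 kN·m.
A normal force at the bottom, 2.91 m from the hinge, must supply this moment: P = 100.979/2.91 = 34.7007 kN.

P ≈ 34.70 kN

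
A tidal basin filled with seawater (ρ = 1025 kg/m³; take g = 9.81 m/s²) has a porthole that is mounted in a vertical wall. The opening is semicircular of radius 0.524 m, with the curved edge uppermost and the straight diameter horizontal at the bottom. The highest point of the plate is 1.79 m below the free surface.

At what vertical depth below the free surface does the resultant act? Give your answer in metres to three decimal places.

γ = ρg = 1025 × 9.81 / 1000 = 10.05525 kN/m³.
The centroid lies 4r/(3π) = 0.222393 m above the diameter, so r − 4r/(3π) = 0.524 − 0.222393 = 0.301607 m below the topmost point, so the centroid depth is h_c = 1.79 + 0.301607 = 2.09161 m.
A = πr²/2 = π × 0.524²/2 = 0.431303 m².
Resultant F = γ·h_c·A = 10.05525 × 2.09161 × 0.431303 = 9.07102 kN.
I_c = (π/8 − 8/(9π))·r⁴ = 0.109757 × 0.524⁴ = 0.0082748 m⁴.
Centre of pressure: y_p = y_c + I_c/(y_c·A) = 2.09161 + 0.0082748/(2.09161 × 0.431303) = 2.09161 + 0.00917264 = 2.10078 m along the plane.

h_p = 2.101 m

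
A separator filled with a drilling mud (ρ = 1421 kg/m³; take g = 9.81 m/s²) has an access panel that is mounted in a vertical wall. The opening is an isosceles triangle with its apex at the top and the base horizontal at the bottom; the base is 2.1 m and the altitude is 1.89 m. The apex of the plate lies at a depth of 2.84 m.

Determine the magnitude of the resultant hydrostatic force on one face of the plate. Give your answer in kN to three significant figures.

F ≈ 113 kN

γ = ρg = 1421 × 9.81 / 1000 = 13.94001 kN/m³.
With the apex up, the centroid sits 2h/3 = 2 × 1.89/3 = 1.26 m below the apex, so the centroid depth is h_c = 2.84 + 1.26 = 4.1 m.
A = ½ × 2.1 × 1.89 = 1.9845 m².
Resultant F = γ·h_c·A = 13.94001 × 4.1 × 1.9845 = 113.422 kN.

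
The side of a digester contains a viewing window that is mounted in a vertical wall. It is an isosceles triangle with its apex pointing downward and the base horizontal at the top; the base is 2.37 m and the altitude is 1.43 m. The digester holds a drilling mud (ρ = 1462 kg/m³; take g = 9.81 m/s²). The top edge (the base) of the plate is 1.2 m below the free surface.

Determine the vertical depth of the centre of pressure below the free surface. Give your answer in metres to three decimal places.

γ = ρg = 1462 × 9.81 / 1000 = 14.34222 kN/m³.
With the apex down, the centroid sits h/3 = 1.43/3 = 0.476667 m below the base (the top edge), so the centroid depth is h_c = 1.2 + 0.476667 = 1.67667 m.
A = ½ × 2.37 × 1.43 = 1.69455 m².
Resultant F = γ·h_c·A = 14.34222 × 1.67667 × 1.69455 = 40.7491 kN.
I_c = b·h³/36 = 2.37 × 1.43³/36 = 0.19251 m⁴.
Centre of pressure: y_p = y_c + I_c/(y_c·A) = 1.67667 + 0.19251/(1.67667 × 1.69455) = 1.67667 + 0.0677566 = 1.74443 m along the plane.

h_p = 1.744 m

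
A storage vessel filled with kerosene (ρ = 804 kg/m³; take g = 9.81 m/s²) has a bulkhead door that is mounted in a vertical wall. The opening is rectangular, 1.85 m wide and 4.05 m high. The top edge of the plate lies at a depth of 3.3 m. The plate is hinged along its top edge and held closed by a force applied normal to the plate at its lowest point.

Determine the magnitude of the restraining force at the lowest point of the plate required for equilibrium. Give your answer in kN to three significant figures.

P ≈ 177 kN

γ = ρg = 804 × 9.81 / 1000 = 7.88724 kN/m³.
The centroid lies 4.05/2 = 2.025 m below the top edge, so the centroid depth is h_c = 3.3 + 2.025 = 5.325 m.
A = 1.85 × 4.05 = 7.4925 m².
Resultant F = γ·h_c·A = 7.88724 × 5.325 × 7.4925 = 314.682 kN.
I_c = b·h³/12 = 1.85 × 4.05³/12 = 10.2413 m⁴.
Centre of pressure: y_p = y_c + I_c/(y_c·A) = 5.325 + 10.2413/(5.325 × 7.4925) = 5.325 + 0.25669 = 5.58169 m along the plane.
The resultant acts 2.025 + 0.25669 = 2.28169 m (along the plate) below the hinge at the top edge, so the moment about the hinge is M = F × 2.28169 = 314.682 × 2.28169 = 718.007 kN·m.
A normal force at the bottom, 4.05 m from the hinge, must supply this moment: P = 718.007/4.05 = 177.286 kN.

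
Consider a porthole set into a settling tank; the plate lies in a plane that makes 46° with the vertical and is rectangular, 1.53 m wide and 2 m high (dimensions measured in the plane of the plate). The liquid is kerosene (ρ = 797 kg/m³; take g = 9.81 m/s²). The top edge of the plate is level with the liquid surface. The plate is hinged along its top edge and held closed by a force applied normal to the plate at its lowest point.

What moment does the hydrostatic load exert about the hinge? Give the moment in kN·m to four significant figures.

γ = ρg = 797 × 9.81 / 1000 = 7.81857 kN/m³.
The plate makes 46° with the vertical, i.e. θ = 90° − 46° = 44° to the horizontal. Measuring y along the incline from the free-surface line, vertical depth h = y·sinθ with sinθ = 0.694658.
The centroid lies 2/2 = 1 m below the top edge, so y_c = 1 m and h_c = 1 × 0.694658 = 0.694658 m.
A = 1.53 × 2 = 3.06 m².
Resultant F = γ·h_c·A = 7.81857 × 0.694658 × 3.06 = 16.6196 kN.
I_c = b·h³/12 = 1.53 × 2³/12 = 1.02 m⁴.
Centre of pressure: y_p = y_c + I_c/(y_c·A) = 1 + 1.02/(1 × 3.06) = 1 + 0.333333 = 1.33333 m along the plane.
The resultant acts 1 + 0.333333 = 1.33333 m (along the plate) below the hinge at the top edge, so the moment about the hinge is M = F × 1.33333 = 16.6196 × 1.33333 = 22.1594 kN·m.

M ≈ 22.16 kN·m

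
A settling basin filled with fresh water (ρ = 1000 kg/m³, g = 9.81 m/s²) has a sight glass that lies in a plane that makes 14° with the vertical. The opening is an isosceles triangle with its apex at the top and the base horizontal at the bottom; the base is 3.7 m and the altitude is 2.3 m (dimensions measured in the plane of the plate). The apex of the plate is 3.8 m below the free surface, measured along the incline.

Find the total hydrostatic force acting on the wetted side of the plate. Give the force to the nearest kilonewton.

F ≈ 216 kN

γ = ρg = 1000 × 9.81 = 9810 N/m³ = 9.81 kN/m³.
The plate makes 14° with the vertical, i.e. θ = 90° − 14° = 76° to the horizontal. Measuring y along the incline from the free-surface line, vertical depth h = y·sinθ with sinθ = 0.970296.
With the apex up, the centroid sits 2h/3 = 2 × 2.3/3 = 1.53333 m below the apex, so y_c = 3.8 + 1.53333 = 5.33333 m and h_c = 5.33333 × 0.970296 = 5.17491 m.
A = ½ × 3.7 × 2.3 = 4.255 m².
Resultant F = γ·h_c·A = 9.81 × 5.17491 × 4.255 = 216.009 kN.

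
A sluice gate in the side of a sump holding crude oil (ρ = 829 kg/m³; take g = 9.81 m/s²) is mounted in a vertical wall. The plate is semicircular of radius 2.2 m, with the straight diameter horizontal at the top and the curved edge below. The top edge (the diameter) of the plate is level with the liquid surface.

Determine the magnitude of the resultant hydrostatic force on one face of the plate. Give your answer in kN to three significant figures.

F ≈ 57.7 kN

γ = ρg = 829 × 9.81 / 1000 = 8.13249 kN/m³.
The centroid of a semicircle lies 4r/(3π) = 0.933709 m from the diameter, here below the top edge, so the centroid depth is h_c = 0.933709 m.
A = πr²/2 = π × 2.2²/2 = 7.60265 m².
Resultant F = γ·h_c·A = 8.13249 × 0.933709 × 7.60265 = 57.7298 kN.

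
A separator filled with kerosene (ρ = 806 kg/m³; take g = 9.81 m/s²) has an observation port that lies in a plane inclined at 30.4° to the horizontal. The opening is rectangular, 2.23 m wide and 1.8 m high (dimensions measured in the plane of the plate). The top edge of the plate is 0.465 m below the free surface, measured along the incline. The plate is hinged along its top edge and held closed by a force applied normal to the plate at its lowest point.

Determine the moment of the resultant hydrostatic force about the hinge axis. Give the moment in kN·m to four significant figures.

γ = ρg = 806 × 9.81 / 1000 = 7.90686 kN/m³.
Let θ = 30.4° be the plate's angle to the horizontal; measure y along the incline from where the plane meets the free surface. Vertical depth h = y·sinθ with sinθ = 0.506034.
The centroid lies 1.8/2 = 0.9 m below the top edge, so y_c = 0.465 + 0.9 = 1.365 m and h_c = 1.365 × 0.506034 = 0.690736 m.
A = 2.23 × 1.8 = 4.014 m².
Resultant F = γ·h_c·A = 7.90686 × 0.690736 × 4.014 = 21.9227 kN.
I_c = b·h³/12 = 2.23 × 1.8³/12 = 1.08378 m⁴.
Centre of pressure: y_p = y_c + I_c/(y_c·A) = 1.365 + 1.08378/(1.365 × 4.014) = 1.365 + 0.197802 = 1.5628 m along the plane.
The resultant acts 0.9 + 0.197802 = 1.0978 m (along the plate) below the hinge at the top edge, so the moment about the hinge is M = F × 1.0978 = 21.9227 × 1.0978 = 24.0667 kN·m.

M ≈ 24.07 kN·m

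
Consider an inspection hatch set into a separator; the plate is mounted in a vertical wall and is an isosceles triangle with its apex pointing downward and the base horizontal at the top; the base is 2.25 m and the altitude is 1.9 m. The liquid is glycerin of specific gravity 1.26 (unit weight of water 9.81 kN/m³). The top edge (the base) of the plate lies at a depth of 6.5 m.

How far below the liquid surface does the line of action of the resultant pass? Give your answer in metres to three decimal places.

h_p = 7.161 m

γ = 1.26 × 9.81 = 12.3606 kN/m³.
With the apex down, the centroid sits h/3 = 1.9/3 = 0.633333 m below the base (the top edge), so the centroid depth is h_c = 6.5 + 0.633333 = 7.13333 m.
A = ½ × 2.25 × 1.9 = 2.1375 m².
Resultant F = γ·h_c·A = 12.3606 × 7.13333 × 2.1375 = 188.468 kN.
I_c = b·h³/36 = 2.25 × 1.9³/36 = 0.428687 m⁴.
Centre of pressure: y_p = y_c + I_c/(y_c·A) = 7.13333 + 0.428687/(7.13333 × 2.1375) = 7.13333 + 0.0281152 = 7.16145 m along the plane.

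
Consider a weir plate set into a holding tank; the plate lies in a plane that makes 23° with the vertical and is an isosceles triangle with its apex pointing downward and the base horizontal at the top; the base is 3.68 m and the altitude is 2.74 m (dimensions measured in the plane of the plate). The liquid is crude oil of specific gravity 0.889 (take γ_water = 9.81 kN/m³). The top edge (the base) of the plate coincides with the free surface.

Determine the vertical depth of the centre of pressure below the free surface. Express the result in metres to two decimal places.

h_p = 1.26 m

γ = 0.889 × 9.81 = 8.72109 kN/m³.
The plate makes 23° with the vertical, i.e. θ = 90° − 23° = 67° to the horizontal. Measuring y along the incline from the free-surface line, vertical depth h = y·sinθ with sinθ = 0.920505.
With the apex down, the centroid sits h/3 = 2.74/3 = 0.913333 m below the base (the top edge), so y_c = 0.913333 m and h_c = 0.913333 × 0.920505 = 0.840728 m.
A = ½ × 3.68 × 2.74 = 5.0416 m².
Resultant F = γ·h_c·A = 8.72109 × 0.840728 × 5.0416 = 36.9653 kN.
I_c = b·h³/36 = 3.68 × 2.74³/36 = 2.1028 m⁴.
Centre of pressure: y_p = y_c + I_c/(y_c·A) = 0.913333 + 2.1028/(0.913333 × 5.0416) = 0.913333 + 0.456668 = 1.37 m along the plane.
Vertically, h_p = y_p·sinθ = 1.37 × 0.920505 = 1.26109 m.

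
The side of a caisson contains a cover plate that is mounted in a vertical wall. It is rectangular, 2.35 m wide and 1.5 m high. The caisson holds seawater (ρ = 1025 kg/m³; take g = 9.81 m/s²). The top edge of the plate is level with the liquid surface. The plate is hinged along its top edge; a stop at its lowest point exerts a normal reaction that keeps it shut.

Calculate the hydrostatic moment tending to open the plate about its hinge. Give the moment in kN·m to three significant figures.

γ = ρg = 1025 × 9.81 / 1000 = 10.05525 kN/m³.
The centroid lies 1.5/2 = 0.75 m below the top edge, so the centroid depth is h_c = 0.75 m.
A = 2.35 × 1.5 = 3.525 m².
Resultant F = γ·h_c·A = 10.05525 × 0.75 × 3.525 = 26.5836 kN.
I_c = b·h³/12 = 2.35 × 1.5³/12 = 0.660938 m⁴.
Centre of pressure: y_p = y_c + I_c/(y_c·A) = 0.75 + 0.660938/(0.75 × 3.525) = 0.75 + 0.25 = 1 m along the plane.
The resultant acts 0.75 + 0.25 = 1 m (along the plate) below the hinge at the top edge, so the moment about the hinge is M = F × 1 = 26.5836 × 1 = 26.5836 kN·m.

M ≈ 26.6 kN·m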